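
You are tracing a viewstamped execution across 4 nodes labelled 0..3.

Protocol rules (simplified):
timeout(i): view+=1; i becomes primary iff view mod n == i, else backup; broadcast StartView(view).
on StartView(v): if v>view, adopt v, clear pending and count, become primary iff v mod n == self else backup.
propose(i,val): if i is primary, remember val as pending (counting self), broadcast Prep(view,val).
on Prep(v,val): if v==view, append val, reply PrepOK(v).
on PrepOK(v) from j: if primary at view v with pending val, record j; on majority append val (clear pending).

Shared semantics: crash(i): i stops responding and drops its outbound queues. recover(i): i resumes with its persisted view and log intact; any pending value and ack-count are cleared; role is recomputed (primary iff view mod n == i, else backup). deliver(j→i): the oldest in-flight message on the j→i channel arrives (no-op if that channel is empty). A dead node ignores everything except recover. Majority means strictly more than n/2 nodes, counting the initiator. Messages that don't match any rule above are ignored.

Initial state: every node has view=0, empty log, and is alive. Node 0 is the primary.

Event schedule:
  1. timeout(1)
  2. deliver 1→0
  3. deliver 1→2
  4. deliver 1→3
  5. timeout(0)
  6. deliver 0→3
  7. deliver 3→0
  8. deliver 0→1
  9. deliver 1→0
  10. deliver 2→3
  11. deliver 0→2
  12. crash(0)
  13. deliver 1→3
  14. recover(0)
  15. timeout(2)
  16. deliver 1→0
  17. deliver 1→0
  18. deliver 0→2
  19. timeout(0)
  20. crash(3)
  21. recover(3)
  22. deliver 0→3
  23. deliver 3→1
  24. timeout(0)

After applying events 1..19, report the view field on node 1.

step 1 timeout(1): 1={prim,v=1,log=-}
step 2 deliver 1→0: 0={back,v=1,log=-}
step 3 deliver 1→2: 2={back,v=1,log=-}
step 4 deliver 1→3: 3={back,v=1,log=-}
step 5 timeout(0): 0={back,v=2,log=-}
step 6 deliver 0→3: 3={back,v=2,log=-}
step 7 deliver 3→0: —
step 8 deliver 0→1: 1={back,v=2,log=-}
step 9 deliver 1→0: —
step 10 deliver 2→3: —
step 11 deliver 0→2: 2={prim,v=2,log=-}
step 12 crash(0): 0={✗back,v=2,log=-}
step 13 deliver 1→3: —
step 14 recover(0): 0={back,v=2,log=-}
step 15 timeout(2): 2={back,v=3,log=-}
step 16 deliver 1→0: —
step 17 deliver 1→0: —
step 18 deliver 0→2: —
step 19 timeout(0): 0={back,v=3,log=-}

2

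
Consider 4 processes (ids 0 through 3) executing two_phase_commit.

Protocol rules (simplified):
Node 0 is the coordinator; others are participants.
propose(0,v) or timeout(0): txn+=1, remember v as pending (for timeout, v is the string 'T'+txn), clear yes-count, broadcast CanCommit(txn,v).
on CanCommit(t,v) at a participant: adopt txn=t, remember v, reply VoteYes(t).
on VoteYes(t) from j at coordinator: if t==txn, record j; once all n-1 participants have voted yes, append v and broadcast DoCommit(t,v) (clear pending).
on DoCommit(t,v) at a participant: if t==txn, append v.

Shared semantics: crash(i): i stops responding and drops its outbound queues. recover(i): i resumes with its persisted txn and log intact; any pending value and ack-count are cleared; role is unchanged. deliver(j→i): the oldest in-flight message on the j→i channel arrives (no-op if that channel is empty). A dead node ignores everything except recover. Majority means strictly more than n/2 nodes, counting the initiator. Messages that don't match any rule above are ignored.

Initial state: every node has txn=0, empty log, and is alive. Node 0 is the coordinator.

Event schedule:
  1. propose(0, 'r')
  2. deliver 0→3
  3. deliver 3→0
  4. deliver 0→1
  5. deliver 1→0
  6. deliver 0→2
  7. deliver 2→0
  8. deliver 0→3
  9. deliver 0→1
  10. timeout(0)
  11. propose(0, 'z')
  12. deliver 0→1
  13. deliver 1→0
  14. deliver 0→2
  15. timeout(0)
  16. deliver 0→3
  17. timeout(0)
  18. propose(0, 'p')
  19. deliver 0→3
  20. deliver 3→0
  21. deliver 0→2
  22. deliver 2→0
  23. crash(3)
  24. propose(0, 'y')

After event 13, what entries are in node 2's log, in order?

step 1 propose(0,'r'): 0={coor,t=1,log=-}
step 2 deliver 0→3: 3={part,t=1,log=-}
step 3 deliver 3→0: —
step 4 deliver 0→1: 1={part,t=1,log=-}
step 5 deliver 1→0: —
step 6 deliver 0→2: 2={part,t=1,log=-}
step 7 deliver 2→0: 0={coor,t=1,log=r}
step 8 deliver 0→3: 3={part,t=1,log=r}
step 9 deliver 0→1: 1={part,t=1,log=r}
step 10 timeout(0): 0={coor,t=2,log=r}
step 11 propose(0,'z'): 0={coor,t=3,log=r}
step 12 deliver 0→1: 1={part,t=2,log=r}
step 13 deliver 1→0: —

empty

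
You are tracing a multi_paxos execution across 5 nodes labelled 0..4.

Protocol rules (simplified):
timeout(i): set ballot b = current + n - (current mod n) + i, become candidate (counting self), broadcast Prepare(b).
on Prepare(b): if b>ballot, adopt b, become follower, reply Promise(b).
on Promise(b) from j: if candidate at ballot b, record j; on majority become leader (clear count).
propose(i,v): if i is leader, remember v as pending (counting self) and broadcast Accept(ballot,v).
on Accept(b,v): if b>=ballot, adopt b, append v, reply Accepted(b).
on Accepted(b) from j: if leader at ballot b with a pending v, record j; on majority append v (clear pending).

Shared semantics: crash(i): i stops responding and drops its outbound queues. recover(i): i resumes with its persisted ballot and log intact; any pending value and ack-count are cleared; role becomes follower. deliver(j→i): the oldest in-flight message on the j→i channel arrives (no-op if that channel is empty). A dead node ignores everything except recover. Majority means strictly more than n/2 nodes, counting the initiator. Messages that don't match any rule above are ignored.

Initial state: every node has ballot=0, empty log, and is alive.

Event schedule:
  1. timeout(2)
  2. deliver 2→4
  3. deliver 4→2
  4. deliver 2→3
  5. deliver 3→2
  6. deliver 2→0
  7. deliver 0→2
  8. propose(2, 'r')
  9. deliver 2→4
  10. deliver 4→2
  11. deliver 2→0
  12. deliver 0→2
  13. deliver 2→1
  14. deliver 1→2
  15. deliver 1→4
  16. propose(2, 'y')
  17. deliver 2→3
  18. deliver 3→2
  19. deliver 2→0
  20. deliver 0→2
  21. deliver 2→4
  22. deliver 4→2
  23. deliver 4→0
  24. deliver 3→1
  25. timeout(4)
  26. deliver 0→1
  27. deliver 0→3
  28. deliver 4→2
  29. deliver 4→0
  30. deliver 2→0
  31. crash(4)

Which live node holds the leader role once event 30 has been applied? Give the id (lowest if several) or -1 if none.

after 1 — timeout(2): n2:cand/b7/[-]
after 2 — deliver 2→4: n4:foll/b7/[-]
after 3 — deliver 4→2: ·
after 4 — deliver 2→3: n3:foll/b7/[-]
after 5 — deliver 3→2: n2:lead/b7/[-]
after 6 — deliver 2→0: n0:foll/b7/[-]
after 7 — deliver 0→2: ·
after 8 — propose(2,'r'): ·
after 9 — deliver 2→4: n4:foll/b7/[r]
after 10 — deliver 4→2: ·
after 11 — deliver 2→0: n0:foll/b7/[r]
after 12 — deliver 0→2: n2:lead/b7/[r]
after 13 — deliver 2→1: n1:foll/b7/[-]
after 14 — deliver 1→2: ·
after 15 — deliver 1→4: ·
after 16 — propose(2,'y'): ·
after 17 — deliver 2→3: n3:foll/b7/[r]
after 18 — deliver 3→2: ·
after 19 — deliver 2→0: n0:foll/b7/[r,y]
after 20 — deliver 0→2: n2:lead/b7/[r,y]
after 21 — deliver 2→4: n4:foll/b7/[r,y]
after 22 — deliver 4→2: ·
after 23 — deliver 4→0: ·
after 24 — deliver 3→1: ·
after 25 — timeout(4): n4:cand/b14/[r,y]
after 26 — deliver 0→1: ·
after 27 — deliver 0→3: ·
after 28 — deliver 4→2: n2:foll/b14/[r,y]
after 29 — deliver 4→0: n0:foll/b14/[r,y]
after 30 — deliver 2→0: ·

-1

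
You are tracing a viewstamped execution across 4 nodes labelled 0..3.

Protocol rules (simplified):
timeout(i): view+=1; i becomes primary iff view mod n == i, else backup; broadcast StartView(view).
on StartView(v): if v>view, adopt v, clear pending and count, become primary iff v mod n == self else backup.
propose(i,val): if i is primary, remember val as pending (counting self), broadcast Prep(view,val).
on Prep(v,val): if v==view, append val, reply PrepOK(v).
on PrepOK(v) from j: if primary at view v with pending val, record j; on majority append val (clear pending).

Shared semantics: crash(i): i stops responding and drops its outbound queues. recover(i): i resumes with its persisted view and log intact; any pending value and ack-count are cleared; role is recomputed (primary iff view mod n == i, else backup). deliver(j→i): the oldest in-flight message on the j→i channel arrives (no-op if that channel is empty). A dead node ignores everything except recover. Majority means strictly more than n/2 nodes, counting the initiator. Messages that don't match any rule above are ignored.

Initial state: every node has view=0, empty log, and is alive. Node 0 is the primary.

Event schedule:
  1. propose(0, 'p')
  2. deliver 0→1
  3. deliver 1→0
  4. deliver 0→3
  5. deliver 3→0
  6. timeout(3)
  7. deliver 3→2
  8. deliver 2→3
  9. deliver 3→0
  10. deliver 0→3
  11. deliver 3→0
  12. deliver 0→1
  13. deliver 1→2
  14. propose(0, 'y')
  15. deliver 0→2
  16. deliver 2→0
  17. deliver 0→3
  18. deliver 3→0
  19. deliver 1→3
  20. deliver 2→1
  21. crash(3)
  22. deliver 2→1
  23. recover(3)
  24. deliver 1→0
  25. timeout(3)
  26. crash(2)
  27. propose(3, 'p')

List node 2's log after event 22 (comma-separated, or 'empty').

[1] propose(0,'p') → ∅
[2] deliver 0→1 → N1(back v0 [p])
[3] deliver 1→0 → ∅
[4] deliver 0→3 → N3(back v0 [p])
[5] deliver 3→0 → N0(prim v0 [p])
[6] timeout(3) → N3(back v1 [p])
[7] deliver 3→2 → N2(back v1 [-])
[8] deliver 2→3 → ∅
[9] deliver 3→0 → N0(back v1 [p])
[10] deliver 0→3 → ∅
[11] deliver 3→0 → ∅
[12] deliver 0→1 → ∅
[13] deliver 1→2 → ∅
[14] propose(0,'y') → ∅
[15] deliver 0→2 → ∅
[16] deliver 2→0 → ∅
[17] deliver 0→3 → ∅
[18] deliver 3→0 → ∅
[19] deliver 1→3 → ∅
[20] deliver 2→1 → ∅
[21] crash(3) → N3(✗back v1 [p])
[22] deliver 2→1 → ∅

empty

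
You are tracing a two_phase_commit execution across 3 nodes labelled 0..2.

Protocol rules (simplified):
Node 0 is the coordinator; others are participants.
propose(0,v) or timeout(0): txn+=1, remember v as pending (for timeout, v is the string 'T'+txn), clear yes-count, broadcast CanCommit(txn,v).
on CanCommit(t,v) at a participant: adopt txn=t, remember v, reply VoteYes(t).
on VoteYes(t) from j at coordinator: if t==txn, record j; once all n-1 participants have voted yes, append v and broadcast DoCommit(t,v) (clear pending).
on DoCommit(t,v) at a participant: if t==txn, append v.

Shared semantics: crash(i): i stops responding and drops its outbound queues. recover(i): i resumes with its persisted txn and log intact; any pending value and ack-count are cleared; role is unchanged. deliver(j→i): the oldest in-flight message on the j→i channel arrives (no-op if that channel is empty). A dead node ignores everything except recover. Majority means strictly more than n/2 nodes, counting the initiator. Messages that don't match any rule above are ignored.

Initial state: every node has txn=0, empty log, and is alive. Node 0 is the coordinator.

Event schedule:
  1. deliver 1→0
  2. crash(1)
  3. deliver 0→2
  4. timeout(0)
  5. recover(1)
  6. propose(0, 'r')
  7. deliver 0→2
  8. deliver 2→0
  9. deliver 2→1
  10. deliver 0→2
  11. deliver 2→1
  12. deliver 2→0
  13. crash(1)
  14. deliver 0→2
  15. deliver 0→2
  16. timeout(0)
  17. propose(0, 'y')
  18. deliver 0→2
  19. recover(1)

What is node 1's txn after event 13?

0

step 1 deliver 1→0: —
step 2 crash(1): 1={✗part,t=0,log=-}
step 3 deliver 0→2: —
step 4 timeout(0): 0={coor,t=1,log=-}
step 5 recover(1): 1={part,t=0,log=-}
step 6 propose(0,'r'): 0={coor,t=2,log=-}
step 7 deliver 0→2: 2={part,t=1,log=-}
step 8 deliver 2→0: —
step 9 deliver 2→1: —
step 10 deliver 0→2: 2={part,t=2,log=-}
step 11 deliver 2→1: —
step 12 deliver 2→0: —
step 13 crash(1): 1={✗part,t=0,log=-}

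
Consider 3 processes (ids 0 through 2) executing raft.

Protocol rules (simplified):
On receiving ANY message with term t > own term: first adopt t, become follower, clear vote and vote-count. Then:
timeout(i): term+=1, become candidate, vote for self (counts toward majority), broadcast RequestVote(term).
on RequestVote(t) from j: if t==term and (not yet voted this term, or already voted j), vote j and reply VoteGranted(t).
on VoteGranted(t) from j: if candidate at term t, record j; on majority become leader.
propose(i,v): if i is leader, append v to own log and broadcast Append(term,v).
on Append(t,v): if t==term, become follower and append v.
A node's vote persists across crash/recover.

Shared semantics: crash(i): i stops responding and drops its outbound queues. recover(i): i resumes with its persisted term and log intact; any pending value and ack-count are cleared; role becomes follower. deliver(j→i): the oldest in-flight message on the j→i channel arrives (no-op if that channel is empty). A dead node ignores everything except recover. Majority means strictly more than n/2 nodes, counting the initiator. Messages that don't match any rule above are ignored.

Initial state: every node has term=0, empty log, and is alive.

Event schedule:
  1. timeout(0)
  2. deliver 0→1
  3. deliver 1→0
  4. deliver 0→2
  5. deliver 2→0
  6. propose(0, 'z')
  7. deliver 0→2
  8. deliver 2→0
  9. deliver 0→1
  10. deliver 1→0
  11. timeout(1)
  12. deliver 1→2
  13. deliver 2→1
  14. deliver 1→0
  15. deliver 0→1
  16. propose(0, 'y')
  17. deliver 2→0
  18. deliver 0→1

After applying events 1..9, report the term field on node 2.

e1 timeout(0): 0[cand,t=1,-]
e2 deliver 0→1: 1[foll,t=1,-]
e3 deliver 1→0: 0[lead,t=1,-]
e4 deliver 0→2: 2[foll,t=1,-]
e5 deliver 2→0: ·
e6 propose(0,'z'): 0[lead,t=1,z]
e7 deliver 0→2: 2[foll,t=1,z]
e8 deliver 2→0: ·
e9 deliver 0→1: 1[foll,t=1,z]

1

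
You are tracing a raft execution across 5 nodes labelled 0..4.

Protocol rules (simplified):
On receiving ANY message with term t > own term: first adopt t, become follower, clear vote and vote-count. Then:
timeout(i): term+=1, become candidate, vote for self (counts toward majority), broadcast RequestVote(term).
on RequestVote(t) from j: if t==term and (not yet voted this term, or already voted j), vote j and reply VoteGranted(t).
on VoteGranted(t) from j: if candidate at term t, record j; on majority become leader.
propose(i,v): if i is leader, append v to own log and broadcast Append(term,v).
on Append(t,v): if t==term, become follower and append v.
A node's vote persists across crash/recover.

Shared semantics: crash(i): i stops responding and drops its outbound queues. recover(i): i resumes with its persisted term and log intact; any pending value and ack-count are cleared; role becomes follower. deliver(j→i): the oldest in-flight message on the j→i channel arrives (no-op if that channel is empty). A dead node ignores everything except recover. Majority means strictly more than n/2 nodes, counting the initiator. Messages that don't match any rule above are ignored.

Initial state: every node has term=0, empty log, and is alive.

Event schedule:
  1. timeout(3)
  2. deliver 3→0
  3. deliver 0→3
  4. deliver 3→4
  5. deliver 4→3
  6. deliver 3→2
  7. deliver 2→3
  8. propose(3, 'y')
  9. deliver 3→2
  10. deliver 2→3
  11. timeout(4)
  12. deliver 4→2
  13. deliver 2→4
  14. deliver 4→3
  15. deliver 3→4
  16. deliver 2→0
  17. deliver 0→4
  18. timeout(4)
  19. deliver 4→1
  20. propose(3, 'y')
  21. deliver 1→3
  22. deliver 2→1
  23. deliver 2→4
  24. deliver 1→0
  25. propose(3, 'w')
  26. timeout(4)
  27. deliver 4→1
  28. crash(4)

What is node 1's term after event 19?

1. timeout(3):  <3:cand t1 ->
2. deliver 3→0:  <0:foll t1 ->
3. deliver 0→3:  nop
4. deliver 3→4:  <4:foll t1 ->
5. deliver 4→3:  <3:lead t1 ->
6. deliver 3→2:  <2:foll t1 ->
7. deliver 2→3:  nop
8. propose(3,'y'):  <3:lead t1 y>
9. deliver 3→2:  <2:foll t1 y>
10. deliver 2→3:  nop
11. timeout(4):  <4:cand t2 ->
12. deliver 4→2:  <2:foll t2 y>
13. deliver 2→4:  nop
14. deliver 4→3:  <3:foll t2 y>
15. deliver 3→4:  nop
16. deliver 2→0:  nop
17. deliver 0→4:  nop
18. timeout(4):  <4:cand t3 ->
19. deliver 4→1:  <1:foll t2 ->

2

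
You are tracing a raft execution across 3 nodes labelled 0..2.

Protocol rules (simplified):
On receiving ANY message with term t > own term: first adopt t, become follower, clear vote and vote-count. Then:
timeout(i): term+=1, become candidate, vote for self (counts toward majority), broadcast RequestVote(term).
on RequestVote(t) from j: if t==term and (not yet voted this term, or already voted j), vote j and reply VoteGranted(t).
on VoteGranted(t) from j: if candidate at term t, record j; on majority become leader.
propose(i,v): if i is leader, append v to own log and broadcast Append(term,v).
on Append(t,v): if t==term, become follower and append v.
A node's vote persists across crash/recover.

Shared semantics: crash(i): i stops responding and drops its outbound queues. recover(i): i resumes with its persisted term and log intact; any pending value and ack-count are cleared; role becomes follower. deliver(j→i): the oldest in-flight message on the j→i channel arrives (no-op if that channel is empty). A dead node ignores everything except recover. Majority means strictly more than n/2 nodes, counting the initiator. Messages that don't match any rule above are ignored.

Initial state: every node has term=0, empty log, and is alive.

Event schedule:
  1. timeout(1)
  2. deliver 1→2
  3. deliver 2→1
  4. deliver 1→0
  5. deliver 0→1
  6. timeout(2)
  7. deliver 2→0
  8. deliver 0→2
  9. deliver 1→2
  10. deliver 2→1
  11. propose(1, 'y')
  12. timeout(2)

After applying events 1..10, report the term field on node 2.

step 1 timeout(1): 1={cand,t=1,log=-}
step 2 deliver 1→2: 2={foll,t=1,log=-}
step 3 deliver 2→1: 1={lead,t=1,log=-}
step 4 deliver 1→0: 0={foll,t=1,log=-}
step 5 deliver 0→1: —
step 6 timeout(2): 2={cand,t=2,log=-}
step 7 deliver 2→0: 0={foll,t=2,log=-}
step 8 deliver 0→2: 2={lead,t=2,log=-}
step 9 deliver 1→2: —
step 10 deliver 2→1: 1={foll,t=2,log=-}

2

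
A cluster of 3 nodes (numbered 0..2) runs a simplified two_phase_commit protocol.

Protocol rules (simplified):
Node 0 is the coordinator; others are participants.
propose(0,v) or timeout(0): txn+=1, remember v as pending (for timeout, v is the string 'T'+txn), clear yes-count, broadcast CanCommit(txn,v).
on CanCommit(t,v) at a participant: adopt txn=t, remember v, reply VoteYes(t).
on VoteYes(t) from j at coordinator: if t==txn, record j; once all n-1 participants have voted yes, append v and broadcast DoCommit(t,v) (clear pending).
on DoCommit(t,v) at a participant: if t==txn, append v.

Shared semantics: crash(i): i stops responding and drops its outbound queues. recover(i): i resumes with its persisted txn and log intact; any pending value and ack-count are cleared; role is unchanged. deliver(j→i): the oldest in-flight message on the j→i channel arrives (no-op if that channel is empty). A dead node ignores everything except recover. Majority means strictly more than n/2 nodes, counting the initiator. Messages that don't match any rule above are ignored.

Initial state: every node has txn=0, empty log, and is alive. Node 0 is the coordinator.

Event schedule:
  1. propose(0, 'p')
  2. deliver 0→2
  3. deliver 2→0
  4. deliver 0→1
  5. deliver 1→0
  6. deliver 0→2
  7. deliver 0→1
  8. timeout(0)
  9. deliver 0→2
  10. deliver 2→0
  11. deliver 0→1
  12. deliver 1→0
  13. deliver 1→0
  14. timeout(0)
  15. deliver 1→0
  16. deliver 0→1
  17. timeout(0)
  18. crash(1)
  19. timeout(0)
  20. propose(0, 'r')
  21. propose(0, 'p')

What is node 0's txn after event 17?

[1] propose(0,'p') → N0(coor t1 [-])
[2] deliver 0→2 → N2(part t1 [-])
[3] deliver 2→0 → ∅
[4] deliver 0→1 → N1(part t1 [-])
[5] deliver 1→0 → N0(coor t1 [p])
[6] deliver 0→2 → N2(part t1 [p])
[7] deliver 0→1 → N1(part t1 [p])
[8] timeout(0) → N0(coor t2 [p])
[9] deliver 0→2 → N2(part t2 [p])
[10] deliver 2→0 → ∅
[11] deliver 0→1 → N1(part t2 [p])
[12] deliver 1→0 → N0(coor t2 [p,T2])
[13] deliver 1→0 → ∅
[14] timeout(0) → N0(coor t3 [p,T2])
[15] deliver 1→0 → ∅
[16] deliver 0→1 → N1(part t2 [p,T2])
[17] timeout(0) → N0(coor t4 [p,T2])

4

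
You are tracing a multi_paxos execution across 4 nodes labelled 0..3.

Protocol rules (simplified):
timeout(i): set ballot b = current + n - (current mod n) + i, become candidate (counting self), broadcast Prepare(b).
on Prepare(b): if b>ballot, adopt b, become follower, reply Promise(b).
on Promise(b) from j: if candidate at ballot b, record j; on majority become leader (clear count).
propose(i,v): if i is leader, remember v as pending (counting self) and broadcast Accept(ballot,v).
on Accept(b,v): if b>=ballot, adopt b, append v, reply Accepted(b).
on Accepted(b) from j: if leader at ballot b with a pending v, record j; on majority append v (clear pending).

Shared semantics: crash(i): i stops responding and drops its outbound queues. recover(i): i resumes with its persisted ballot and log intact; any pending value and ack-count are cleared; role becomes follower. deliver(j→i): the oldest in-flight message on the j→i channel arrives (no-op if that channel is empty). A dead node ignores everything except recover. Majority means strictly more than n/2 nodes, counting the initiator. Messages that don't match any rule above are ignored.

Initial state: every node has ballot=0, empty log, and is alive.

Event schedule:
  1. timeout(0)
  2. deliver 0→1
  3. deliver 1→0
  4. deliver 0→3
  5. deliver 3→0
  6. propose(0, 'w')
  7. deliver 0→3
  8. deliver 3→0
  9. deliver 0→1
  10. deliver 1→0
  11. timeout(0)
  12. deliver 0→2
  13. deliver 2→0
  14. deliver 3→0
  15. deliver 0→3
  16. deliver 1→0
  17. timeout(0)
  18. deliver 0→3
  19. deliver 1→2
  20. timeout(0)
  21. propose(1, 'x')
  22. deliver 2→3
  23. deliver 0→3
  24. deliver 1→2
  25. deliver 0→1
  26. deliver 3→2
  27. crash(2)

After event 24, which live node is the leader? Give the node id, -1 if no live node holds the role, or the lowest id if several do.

-1

[1] timeout(0) → N0(cand b4 [-])
[2] deliver 0→1 → N1(foll b4 [-])
[3] deliver 1→0 → ∅
[4] deliver 0→3 → N3(foll b4 [-])
[5] deliver 3→0 → N0(lead b4 [-])
[6] propose(0,'w') → ∅
[7] deliver 0→3 → N3(foll b4 [w])
[8] deliver 3→0 → ∅
[9] deliver 0→1 → N1(foll b4 [w])
[10] deliver 1→0 → N0(lead b4 [w])
[11] timeout(0) → N0(cand b8 [w])
[12] deliver 0→2 → N2(foll b4 [-])
[13] deliver 2→0 → ∅
[14] deliver 3→0 → ∅
[15] deliver 0→3 → N3(foll b8 [w])
[16] deliver 1→0 → ∅
[17] timeout(0) → N0(cand b12 [w])
[18] deliver 0→3 → N3(foll b12 [w])
[19] deliver 1→2 → ∅
[20] timeout(0) → N0(cand b16 [w])
[21] propose(1,'x') → ∅
[22] deliver 2→3 → ∅
[23] deliver 0→3 → N3(foll b16 [w])
[24] deliver 1→2 → ∅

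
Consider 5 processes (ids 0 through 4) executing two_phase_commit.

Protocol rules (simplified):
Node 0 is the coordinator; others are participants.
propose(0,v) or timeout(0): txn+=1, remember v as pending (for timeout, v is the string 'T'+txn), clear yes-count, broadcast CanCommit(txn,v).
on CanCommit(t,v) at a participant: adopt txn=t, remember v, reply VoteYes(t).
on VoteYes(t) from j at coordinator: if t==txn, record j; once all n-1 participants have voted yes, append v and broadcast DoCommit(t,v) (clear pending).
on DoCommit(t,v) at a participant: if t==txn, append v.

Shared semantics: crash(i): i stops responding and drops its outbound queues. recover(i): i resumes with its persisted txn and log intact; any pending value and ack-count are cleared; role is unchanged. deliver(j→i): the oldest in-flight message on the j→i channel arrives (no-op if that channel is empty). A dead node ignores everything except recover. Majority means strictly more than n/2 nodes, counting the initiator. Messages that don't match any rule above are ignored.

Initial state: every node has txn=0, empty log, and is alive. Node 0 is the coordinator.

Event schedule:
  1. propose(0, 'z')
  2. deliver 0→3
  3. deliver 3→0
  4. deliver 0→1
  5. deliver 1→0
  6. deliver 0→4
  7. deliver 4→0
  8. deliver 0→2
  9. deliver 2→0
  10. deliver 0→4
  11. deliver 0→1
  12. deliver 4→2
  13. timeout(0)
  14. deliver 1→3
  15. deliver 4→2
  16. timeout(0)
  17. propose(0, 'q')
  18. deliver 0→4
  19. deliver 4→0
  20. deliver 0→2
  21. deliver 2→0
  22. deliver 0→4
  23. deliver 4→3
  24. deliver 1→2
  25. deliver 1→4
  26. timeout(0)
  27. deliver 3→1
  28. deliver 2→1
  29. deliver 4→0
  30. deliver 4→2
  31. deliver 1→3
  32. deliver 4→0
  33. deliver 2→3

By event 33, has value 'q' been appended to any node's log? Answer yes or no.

no

1. propose(0,'z'):  <0:coor t1 ->
2. deliver 0→3:  <3:part t1 ->
3. deliver 3→0:  nop
4. deliver 0→1:  <1:part t1 ->
5. deliver 1→0:  nop
6. deliver 0→4:  <4:part t1 ->
7. deliver 4→0:  nop
8. deliver 0→2:  <2:part t1 ->
9. deliver 2→0:  <0:coor t1 z>
10. deliver 0→4:  <4:part t1 z>
11. deliver 0→1:  <1:part t1 z>
12. deliver 4→2:  nop
13. timeout(0):  <0:coor t2 z>
14. deliver 1→3:  nop
15. deliver 4→2:  nop
16. timeout(0):  <0:coor t3 z>
17. propose(0,'q'):  <0:coor t4 z>
18. deliver 0→4:  <4:part t2 z>
19. deliver 4→0:  nop
20. deliver 0→2:  <2:part t1 z>
21. deliver 2→0:  nop
22. deliver 0→4:  <4:part t3 z>
23. deliver 4→3:  nop
24. deliver 1→2:  nop
25. deliver 1→4:  nop
26. timeout(0):  <0:coor t5 z>
27. deliver 3→1:  nop
28. deliver 2→1:  nop
29. deliver 4→0:  nop
30. deliver 4→2:  nop
31. deliver 1→3:  nop
32. deliver 4→0:  nop
33. deliver 2→3:  nop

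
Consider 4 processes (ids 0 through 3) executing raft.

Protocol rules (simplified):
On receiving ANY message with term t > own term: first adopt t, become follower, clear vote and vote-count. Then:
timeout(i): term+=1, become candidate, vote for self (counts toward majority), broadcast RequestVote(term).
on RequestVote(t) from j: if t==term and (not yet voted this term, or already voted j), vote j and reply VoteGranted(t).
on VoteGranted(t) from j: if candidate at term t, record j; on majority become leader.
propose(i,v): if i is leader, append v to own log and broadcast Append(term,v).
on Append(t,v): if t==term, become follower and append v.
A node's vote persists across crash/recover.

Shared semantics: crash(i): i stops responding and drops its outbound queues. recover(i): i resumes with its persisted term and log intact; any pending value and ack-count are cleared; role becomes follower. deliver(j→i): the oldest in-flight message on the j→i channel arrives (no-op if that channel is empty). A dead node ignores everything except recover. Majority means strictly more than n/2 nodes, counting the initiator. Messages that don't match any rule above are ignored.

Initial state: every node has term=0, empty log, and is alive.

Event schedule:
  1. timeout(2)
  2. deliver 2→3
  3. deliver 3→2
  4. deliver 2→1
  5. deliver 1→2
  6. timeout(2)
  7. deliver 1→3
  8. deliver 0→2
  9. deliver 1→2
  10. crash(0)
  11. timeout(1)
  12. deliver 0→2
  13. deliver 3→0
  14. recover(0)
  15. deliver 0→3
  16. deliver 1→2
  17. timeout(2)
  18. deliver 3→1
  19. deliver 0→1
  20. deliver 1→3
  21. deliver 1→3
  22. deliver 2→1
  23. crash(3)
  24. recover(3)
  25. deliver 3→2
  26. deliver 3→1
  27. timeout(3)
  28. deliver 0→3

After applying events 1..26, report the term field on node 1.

2

1. timeout(2):  <2:cand t1 ->
2. deliver 2→3:  <3:foll t1 ->
3. deliver 3→2:  nop
4. deliver 2→1:  <1:foll t1 ->
5. deliver 1→2:  <2:lead t1 ->
6. timeout(2):  <2:cand t2 ->
7. deliver 1→3:  nop
8. deliver 0→2:  nop
9. deliver 1→2:  nop
10. crash(0):  <0:✗foll t0 ->
11. timeout(1):  <1:cand t2 ->
12. deliver 0→2:  nop
13. deliver 3→0:  nop
14. recover(0):  <0:foll t0 ->
15. deliver 0→3:  nop
16. deliver 1→2:  nop
17. timeout(2):  <2:cand t3 ->
18. deliver 3→1:  nop
19. deliver 0→1:  nop
20. deliver 1→3:  <3:foll t2 ->
21. deliver 1→3:  nop
22. deliver 2→1:  nop
23. crash(3):  <3:✗foll t2 ->
24. recover(3):  <3:foll t2 ->
25. deliver 3→2:  nop
26. deliver 3→1:  nop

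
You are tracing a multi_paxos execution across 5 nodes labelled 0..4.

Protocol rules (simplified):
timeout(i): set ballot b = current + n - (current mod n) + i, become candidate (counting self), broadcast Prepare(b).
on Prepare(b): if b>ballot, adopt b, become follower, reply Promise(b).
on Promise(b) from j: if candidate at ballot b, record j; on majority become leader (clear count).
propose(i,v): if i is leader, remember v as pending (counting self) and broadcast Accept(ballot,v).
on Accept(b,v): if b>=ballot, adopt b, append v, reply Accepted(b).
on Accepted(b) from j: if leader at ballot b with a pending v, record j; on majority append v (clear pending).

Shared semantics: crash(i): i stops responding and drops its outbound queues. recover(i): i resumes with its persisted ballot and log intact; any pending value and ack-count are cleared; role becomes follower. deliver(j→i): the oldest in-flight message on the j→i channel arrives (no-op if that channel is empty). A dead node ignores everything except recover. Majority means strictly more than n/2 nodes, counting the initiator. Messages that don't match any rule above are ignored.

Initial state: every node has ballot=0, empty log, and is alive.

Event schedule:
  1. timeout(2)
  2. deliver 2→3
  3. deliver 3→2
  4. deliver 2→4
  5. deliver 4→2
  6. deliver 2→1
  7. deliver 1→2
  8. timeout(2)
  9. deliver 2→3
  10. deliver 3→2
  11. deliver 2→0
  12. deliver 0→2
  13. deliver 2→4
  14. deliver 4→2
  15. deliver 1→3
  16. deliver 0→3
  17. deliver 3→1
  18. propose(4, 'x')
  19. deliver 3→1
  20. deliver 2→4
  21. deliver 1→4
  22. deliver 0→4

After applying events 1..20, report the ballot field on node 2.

12

[1] timeout(2) → N2(cand b7 [-])
[2] deliver 2→3 → N3(foll b7 [-])
[3] deliver 3→2 → ∅
[4] deliver 2→4 → N4(foll b7 [-])
[5] deliver 4→2 → N2(lead b7 [-])
[6] deliver 2→1 → N1(foll b7 [-])
[7] deliver 1→2 → ∅
[8] timeout(2) → N2(cand b12 [-])
[9] deliver 2→3 → N3(foll b12 [-])
[10] deliver 3→2 → ∅
[11] deliver 2→0 → N0(foll b7 [-])
[12] deliver 0→2 → ∅
[13] deliver 2→4 → N4(foll b12 [-])
[14] deliver 4→2 → N2(lead b12 [-])
[15] deliver 1→3 → ∅
[16] deliver 0→3 → ∅
[17] deliver 3→1 → ∅
[18] propose(4,'x') → ∅
[19] deliver 3→1 → ∅
[20] deliver 2→4 → ∅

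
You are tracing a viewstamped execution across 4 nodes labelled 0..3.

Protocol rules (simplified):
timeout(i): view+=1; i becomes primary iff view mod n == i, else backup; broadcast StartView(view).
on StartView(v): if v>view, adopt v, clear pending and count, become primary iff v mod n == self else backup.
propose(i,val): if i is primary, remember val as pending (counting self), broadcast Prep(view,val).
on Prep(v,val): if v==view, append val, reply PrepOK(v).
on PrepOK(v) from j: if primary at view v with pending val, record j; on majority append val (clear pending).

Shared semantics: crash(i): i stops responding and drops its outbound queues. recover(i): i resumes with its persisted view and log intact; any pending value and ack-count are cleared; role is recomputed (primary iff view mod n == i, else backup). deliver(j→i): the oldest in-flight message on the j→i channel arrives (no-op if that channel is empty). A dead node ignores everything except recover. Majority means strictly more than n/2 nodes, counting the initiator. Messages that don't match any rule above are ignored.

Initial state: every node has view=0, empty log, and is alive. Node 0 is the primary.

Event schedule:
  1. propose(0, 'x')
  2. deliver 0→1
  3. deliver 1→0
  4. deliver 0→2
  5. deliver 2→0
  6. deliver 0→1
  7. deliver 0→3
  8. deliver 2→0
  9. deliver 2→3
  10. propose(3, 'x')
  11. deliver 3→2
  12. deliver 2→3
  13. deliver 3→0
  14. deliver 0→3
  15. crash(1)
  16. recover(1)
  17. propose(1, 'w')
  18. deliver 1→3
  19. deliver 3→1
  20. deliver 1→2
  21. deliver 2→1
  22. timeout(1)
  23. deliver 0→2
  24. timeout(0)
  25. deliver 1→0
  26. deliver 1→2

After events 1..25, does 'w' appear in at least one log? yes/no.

after 1 — propose(0,'x'): ·
after 2 — deliver 0→1: n1:back/v0/[x]
after 3 — deliver 1→0: ·
after 4 — deliver 0→2: n2:back/v0/[x]
after 5 — deliver 2→0: n0:prim/v0/[x]
after 6 — deliver 0→1: ·
after 7 — deliver 0→3: n3:back/v0/[x]
after 8 — deliver 2→0: ·
after 9 — deliver 2→3: ·
after 10 — propose(3,'x'): ·
after 11 — deliver 3→2: ·
after 12 — deliver 2→3: ·
after 13 — deliver 3→0: ·
after 14 — deliver 0→3: ·
after 15 — crash(1): n1:✗back/v0/[x]
after 16 — recover(1): n1:back/v0/[x]
after 17 — propose(1,'w'): ·
after 18 — deliver 1→3: ·
after 19 — deliver 3→1: ·
after 20 — deliver 1→2: ·
after 21 — deliver 2→1: ·
after 22 — timeout(1): n1:prim/v1/[x]
after 23 — deliver 0→2: ·
after 24 — timeout(0): n0:back/v1/[x]
after 25 — deliver 1→0: ·

no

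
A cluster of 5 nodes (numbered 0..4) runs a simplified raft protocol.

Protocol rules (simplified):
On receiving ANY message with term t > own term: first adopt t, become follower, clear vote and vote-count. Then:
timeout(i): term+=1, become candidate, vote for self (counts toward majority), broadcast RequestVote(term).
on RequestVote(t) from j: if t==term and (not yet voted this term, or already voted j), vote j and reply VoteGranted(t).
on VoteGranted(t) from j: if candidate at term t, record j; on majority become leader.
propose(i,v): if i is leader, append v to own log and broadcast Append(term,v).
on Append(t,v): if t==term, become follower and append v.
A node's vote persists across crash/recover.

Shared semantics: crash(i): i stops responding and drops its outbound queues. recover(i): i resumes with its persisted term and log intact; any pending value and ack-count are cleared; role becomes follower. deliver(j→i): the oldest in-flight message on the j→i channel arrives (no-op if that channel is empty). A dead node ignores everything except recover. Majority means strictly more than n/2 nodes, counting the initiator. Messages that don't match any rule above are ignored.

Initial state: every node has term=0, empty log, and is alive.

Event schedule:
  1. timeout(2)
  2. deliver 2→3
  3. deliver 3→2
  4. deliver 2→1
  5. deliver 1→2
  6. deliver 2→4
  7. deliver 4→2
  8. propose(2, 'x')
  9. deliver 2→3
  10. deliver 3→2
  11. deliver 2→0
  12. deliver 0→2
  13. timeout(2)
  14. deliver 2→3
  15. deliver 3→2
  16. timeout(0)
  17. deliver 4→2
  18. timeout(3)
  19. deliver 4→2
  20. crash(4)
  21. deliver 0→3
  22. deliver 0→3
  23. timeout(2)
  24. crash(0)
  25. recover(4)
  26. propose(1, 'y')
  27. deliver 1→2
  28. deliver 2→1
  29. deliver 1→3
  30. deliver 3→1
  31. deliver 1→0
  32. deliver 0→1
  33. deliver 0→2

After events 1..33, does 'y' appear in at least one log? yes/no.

e1 timeout(2): 2[cand,t=1,-]
e2 deliver 2→3: 3[foll,t=1,-]
e3 deliver 3→2: ·
e4 deliver 2→1: 1[foll,t=1,-]
e5 deliver 1→2: 2[lead,t=1,-]
e6 deliver 2→4: 4[foll,t=1,-]
e7 deliver 4→2: ·
e8 propose(2,'x'): 2[lead,t=1,x]
e9 deliver 2→3: 3[foll,t=1,x]
e10 deliver 3→2: ·
e11 deliver 2→0: 0[foll,t=1,-]
e12 deliver 0→2: ·
e13 timeout(2): 2[cand,t=2,x]
e14 deliver 2→3: 3[foll,t=2,x]
e15 deliver 3→2: ·
e16 timeout(0): 0[cand,t=2,-]
e17 deliver 4→2: ·
e18 timeout(3): 3[cand,t=3,x]
e19 deliver 4→2: ·
e20 crash(4): 4[✗foll,t=1,-]
e21 deliver 0→3: ·
e22 deliver 0→3: ·
e23 timeout(2): 2[cand,t=3,x]
e24 crash(0): 0[✗cand,t=2,-]
e25 recover(4): 4[foll,t=1,-]
e26 propose(1,'y'): ·
e27 deliver 1→2: ·
e28 deliver 2→1: 1[foll,t=1,x]
e29 deliver 1→3: ·
e30 deliver 3→1: 1[foll,t=3,x]
e31 deliver 1→0: ·
e32 deliver 0→1: ·
e33 deliver 0→2: ·

no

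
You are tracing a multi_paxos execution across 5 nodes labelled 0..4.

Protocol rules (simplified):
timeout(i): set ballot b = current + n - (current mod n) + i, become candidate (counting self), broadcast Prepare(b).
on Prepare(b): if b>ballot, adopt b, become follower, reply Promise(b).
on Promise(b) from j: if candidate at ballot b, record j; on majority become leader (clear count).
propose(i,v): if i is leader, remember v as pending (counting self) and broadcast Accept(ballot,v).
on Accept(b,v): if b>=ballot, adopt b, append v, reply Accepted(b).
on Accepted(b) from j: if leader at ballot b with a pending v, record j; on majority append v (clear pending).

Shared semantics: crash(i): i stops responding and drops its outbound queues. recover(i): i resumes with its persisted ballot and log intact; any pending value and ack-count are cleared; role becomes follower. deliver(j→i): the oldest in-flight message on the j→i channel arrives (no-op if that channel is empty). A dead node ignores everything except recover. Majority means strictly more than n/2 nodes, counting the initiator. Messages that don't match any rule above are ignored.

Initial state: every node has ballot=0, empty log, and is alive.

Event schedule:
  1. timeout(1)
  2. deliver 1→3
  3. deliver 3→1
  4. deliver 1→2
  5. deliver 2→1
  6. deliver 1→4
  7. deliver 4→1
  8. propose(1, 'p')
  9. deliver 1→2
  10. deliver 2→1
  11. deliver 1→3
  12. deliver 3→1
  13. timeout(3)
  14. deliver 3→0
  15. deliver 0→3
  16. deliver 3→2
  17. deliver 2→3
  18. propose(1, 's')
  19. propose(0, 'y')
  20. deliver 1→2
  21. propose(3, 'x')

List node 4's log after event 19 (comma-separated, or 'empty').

empty

step 1 timeout(1): 1={cand,b=6,log=-}
step 2 deliver 1→3: 3={foll,b=6,log=-}
step 3 deliver 3→1: —
step 4 deliver 1→2: 2={foll,b=6,log=-}
step 5 deliver 2→1: 1={lead,b=6,log=-}
step 6 deliver 1→4: 4={foll,b=6,log=-}
step 7 deliver 4→1: —
step 8 propose(1,'p'): —
step 9 deliver 1→2: 2={foll,b=6,log=p}
step 10 deliver 2→1: —
step 11 deliver 1→3: 3={foll,b=6,log=p}
step 12 deliver 3→1: 1={lead,b=6,log=p}
step 13 timeout(3): 3={cand,b=13,log=p}
step 14 deliver 3→0: 0={foll,b=13,log=-}
step 15 deliver 0→3: —
step 16 deliver 3→2: 2={foll,b=13,log=p}
step 17 deliver 2→3: 3={lead,b=13,log=p}
step 18 propose(1,'s'): —
step 19 propose(0,'y'): —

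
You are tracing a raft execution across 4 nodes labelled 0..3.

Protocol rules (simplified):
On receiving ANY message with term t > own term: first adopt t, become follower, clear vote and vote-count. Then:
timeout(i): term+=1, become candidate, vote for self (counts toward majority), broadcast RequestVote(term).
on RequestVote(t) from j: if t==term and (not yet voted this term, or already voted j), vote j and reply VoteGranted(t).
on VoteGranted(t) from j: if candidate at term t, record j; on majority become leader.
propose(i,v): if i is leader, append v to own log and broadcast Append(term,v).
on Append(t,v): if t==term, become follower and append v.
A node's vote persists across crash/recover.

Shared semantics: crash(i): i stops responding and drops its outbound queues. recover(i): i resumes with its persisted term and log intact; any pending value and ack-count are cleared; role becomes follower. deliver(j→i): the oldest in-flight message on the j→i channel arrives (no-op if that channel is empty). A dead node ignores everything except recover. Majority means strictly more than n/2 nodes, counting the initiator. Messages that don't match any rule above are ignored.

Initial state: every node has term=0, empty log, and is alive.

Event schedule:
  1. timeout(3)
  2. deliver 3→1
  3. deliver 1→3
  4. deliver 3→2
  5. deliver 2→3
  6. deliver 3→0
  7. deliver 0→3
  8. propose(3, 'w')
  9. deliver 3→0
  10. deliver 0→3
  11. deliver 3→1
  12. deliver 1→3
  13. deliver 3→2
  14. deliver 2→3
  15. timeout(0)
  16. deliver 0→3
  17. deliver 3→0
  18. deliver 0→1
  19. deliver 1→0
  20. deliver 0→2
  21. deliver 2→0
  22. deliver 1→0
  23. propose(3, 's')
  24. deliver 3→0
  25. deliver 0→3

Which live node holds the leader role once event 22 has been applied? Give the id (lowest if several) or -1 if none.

0

e1 timeout(3): 3[cand,t=1,-]
e2 deliver 3→1: 1[foll,t=1,-]
e3 deliver 1→3: ·
e4 deliver 3→2: 2[foll,t=1,-]
e5 deliver 2→3: 3[lead,t=1,-]
e6 deliver 3→0: 0[foll,t=1,-]
e7 deliver 0→3: ·
e8 propose(3,'w'): 3[lead,t=1,w]
e9 deliver 3→0: 0[foll,t=1,w]
e10 deliver 0→3: ·
e11 deliver 3→1: 1[foll,t=1,w]
e12 deliver 1→3: ·
e13 deliver 3→2: 2[foll,t=1,w]
e14 deliver 2→3: ·
e15 timeout(0): 0[cand,t=2,w]
e16 deliver 0→3: 3[foll,t=2,w]
e17 deliver 3→0: ·
e18 deliver 0→1: 1[foll,t=2,w]
e19 deliver 1→0: 0[lead,t=2,w]
e20 deliver 0→2: 2[foll,t=2,w]
e21 deliver 2→0: ·
e22 deliver 1→0: ·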